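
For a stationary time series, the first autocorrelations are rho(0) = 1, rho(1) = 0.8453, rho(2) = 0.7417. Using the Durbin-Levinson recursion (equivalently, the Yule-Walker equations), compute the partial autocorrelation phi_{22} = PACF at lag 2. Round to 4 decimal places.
\phi_{22} = 0.0952

The PACF at lag k is phi_{kk}, the last component of the solution
to the Yule-Walker system G_k phi = r_k where
  (G_k)_{ij} = rho(|i - j|), (r_k)_i = rho(i), i,j = 1..k.
Equivalently, Durbin-Levinson gives phi_{kk} iteratively:
  phi_{11} = rho(1)
  phi_{kk} = [rho(k) - sum_{j=1..k-1} phi_{k-1,j} rho(k-j)]
            / [1 - sum_{j=1..k-1} phi_{k-1,j} rho(j)],
  phi_{k,j} = phi_{k-1,j} - phi_{kk} phi_{k-1,k-j},  j = 1..k-1.
Step k = 1:
  phi_11 = rho(1) = 0.8453.
Step k = 2:
  phi_22 = [rho(2) - phi_11 rho(1)] / [1 - phi_11 rho(1)] = [0.7417 - (0.8453)(0.8453)] / [1 - (0.8453)(0.8453)]
         = 0.02716791 / 0.28546791 = 0.0952.
Therefore phi_{22} = 0.0952.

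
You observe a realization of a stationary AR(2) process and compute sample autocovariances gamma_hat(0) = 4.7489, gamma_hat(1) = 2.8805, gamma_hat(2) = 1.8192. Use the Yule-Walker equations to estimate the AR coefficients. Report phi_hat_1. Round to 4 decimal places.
\hat\phi_{1} = 0.5920

The Yule-Walker equations for an AR(p) process read, in matrix form,
  Gamma_p phi = r_p,   with   (Gamma_p)_{ij} = gamma(|i - j|),
                       (r_p)_i = gamma(i),   i,j = 1..p.
Substitute the sample gammas (Toeplitz matrix and right-hand side of size 2):
  Gamma_p = [[4.7489, 2.8805], [2.8805, 4.7489]]
  r_p     = [2.8805, 1.8192]
Written out:
  4.7489 phi_1 + 2.8805 phi_2 = 2.8805
  2.8805 phi_1 + 4.7489 phi_2 = 1.8192
Solve by Cramer's rule:
  det = gamma(0)^2 - gamma(1)^2 = (4.7489)^2 - (2.8805)^2 = 22.55205121 - 8.29728025 = 14.25477096
  phi_hat_1 = [gamma(1) gamma(0) - gamma(1) gamma(2)] / det = [(2.8805)(4.7489) - (2.8805)(1.8192)] / 14.25477096 = 8.43900085 / 14.25477096 = 0.592
  phi_hat_2 = [gamma(0) gamma(2) - gamma(1)^2] / det = [(4.7489)(1.8192) - (2.8805)^2] / 14.25477096 = 0.34191863 / 14.25477096 = 0.024
So phi_hat = [0.5920, 0.0240].
Therefore phi_hat_1 = 0.5920.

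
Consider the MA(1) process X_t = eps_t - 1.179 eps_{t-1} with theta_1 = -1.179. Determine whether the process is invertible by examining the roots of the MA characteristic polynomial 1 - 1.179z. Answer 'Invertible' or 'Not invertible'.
\text{Not invertible}

The MA(q) characteristic polynomial is P(z) = 1 - 1.179z.
Invertibility requires all roots to lie outside the unit circle, i.e. |z| > 1 for every root.
This is linear in z: 1 + (-1.179) z = 0  =>  z = -1/(-1.179) = 0.848176,  |z| = 0.848176.
Moduli of all roots: 0.8482.
All moduli strictly greater than 1? No.
Verdict: Not invertible.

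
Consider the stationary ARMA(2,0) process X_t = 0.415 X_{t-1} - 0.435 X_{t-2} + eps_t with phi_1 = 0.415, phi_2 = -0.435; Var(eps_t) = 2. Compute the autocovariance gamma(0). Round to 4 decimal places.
\gamma(0) = 2.6919

Multiply the model equation by X_{t-k} and take expectations. With theta_0 = psi_0 = 1 and psi_j the MA(infinity) weights, this gives
  gamma(k) - sum_i phi_i gamma(k-i) = c_k,
  c_k = sigma^2 * sum_{j=k..q} theta_j psi_{j-k}   (c_k = 0 for k > q),
using gamma(-m) = gamma(m).
Pure AR (q = 0): c_0 = sigma^2 = 2, c_k = 0 for k >= 1.
Equations for k = 0, 1, 2 (AR order 2, c_2 = 0):
  (E0) gamma(0) = phi_1 gamma(1) + phi_2 gamma(2) + c_0
  (E1) gamma(1) = phi_1 gamma(0) + phi_2 gamma(1) + c_1
  (E2) gamma(2) = phi_1 gamma(1) + phi_2 gamma(0)
From (E1): gamma(1) = A gamma(0) + B with
  A = phi_1 / (1 - phi_2) = 0.415 / 1.435 = 0.289199,   B = c_1 / (1 - phi_2) = 0 / 1.435 = 0.
Insert (E2) into (E0): gamma(0) (1 - phi_2^2) = phi_1 (1 + phi_2) gamma(1) + c_0.
  phi_1 (1 + phi_2) = (0.415)(0.565) = 0.234475,   1 - phi_2^2 = 0.810775.
Replace gamma(1) by A gamma(0) + B and collect gamma(0):
  gamma(0) [0.810775 - (0.234475)(0.289199)] = c_0 = 2
  gamma(0) * 0.742965 = 2
  gamma(0) = 2 / 0.742965 = 2.691916.
Therefore gamma(0) = 2.6919 (to 4 decimal places).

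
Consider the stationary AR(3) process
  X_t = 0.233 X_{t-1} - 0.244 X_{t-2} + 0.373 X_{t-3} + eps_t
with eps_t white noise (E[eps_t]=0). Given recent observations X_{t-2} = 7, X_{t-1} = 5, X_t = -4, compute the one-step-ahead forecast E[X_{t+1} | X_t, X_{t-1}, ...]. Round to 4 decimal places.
E[X_{t+1} \mid \mathcal F_t] = 0.4590

For an AR(p) model X_t = c + sum_i phi_i X_{t-i} + eps_t, the
one-step-ahead conditional mean is
  E[X_{t+1} | X_t, ...] = c + sum_i phi_i X_{t+1-i}.
Substitute known values:
  E[X_{t+1} | ...] = (0.233) * (-4) + (-0.244) * (5) + (0.373) * (7)
                   = 0.4590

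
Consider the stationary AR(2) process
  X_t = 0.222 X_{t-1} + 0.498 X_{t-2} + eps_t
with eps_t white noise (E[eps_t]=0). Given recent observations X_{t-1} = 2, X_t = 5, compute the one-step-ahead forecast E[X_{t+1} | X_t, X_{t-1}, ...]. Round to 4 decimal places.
E[X_{t+1} \mid \mathcal F_t] = 2.1060

For an AR(p) model X_t = c + sum_i phi_i X_{t-i} + eps_t, the
one-step-ahead conditional mean is
  E[X_{t+1} | X_t, ...] = c + sum_i phi_i X_{t+1-i}.
Substitute known values:
  E[X_{t+1} | ...] = (0.222) * (5) + (0.498) * (2)
                   = 2.1060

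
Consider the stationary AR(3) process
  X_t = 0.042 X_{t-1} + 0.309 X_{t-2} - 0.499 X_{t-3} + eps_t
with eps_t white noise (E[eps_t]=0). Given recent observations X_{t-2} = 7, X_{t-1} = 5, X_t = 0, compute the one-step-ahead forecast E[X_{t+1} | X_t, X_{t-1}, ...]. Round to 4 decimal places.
E[X_{t+1} \mid \mathcal F_t] = -1.9480

For an AR(p) model X_t = c + sum_i phi_i X_{t-i} + eps_t, the
one-step-ahead conditional mean is
  E[X_{t+1} | X_t, ...] = c + sum_i phi_i X_{t+1-i}.
Substitute known values:
  E[X_{t+1} | ...] = (0.042) * (0) + (0.309) * (5) + (-0.499) * (7)
                   = -1.9480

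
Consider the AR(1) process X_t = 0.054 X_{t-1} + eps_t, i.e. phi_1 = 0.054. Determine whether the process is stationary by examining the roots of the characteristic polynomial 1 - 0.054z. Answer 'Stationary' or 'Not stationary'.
\text{Stationary}

The AR(p) characteristic polynomial is P(z) = 1 - 0.054z.
Stationarity requires all roots to lie outside the unit circle, i.e. |z| > 1 for every root.
This is linear in z: 1 + (-0.054) z = 0  =>  z = -1/(-0.054) = 18.518519,  |z| = 18.518519.
Moduli of all roots: 18.5185.
All moduli strictly greater than 1? Yes.
Verdict: Stationary.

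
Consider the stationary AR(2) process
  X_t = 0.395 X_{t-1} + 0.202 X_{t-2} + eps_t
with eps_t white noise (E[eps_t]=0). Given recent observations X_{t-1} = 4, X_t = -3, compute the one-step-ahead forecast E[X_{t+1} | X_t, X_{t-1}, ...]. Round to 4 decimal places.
E[X_{t+1} \mid \mathcal F_t] = -0.3770

For an AR(p) model X_t = c + sum_i phi_i X_{t-i} + eps_t, the
one-step-ahead conditional mean is
  E[X_{t+1} | X_t, ...] = c + sum_i phi_i X_{t+1-i}.
Substitute known values:
  E[X_{t+1} | ...] = (0.395) * (-3) + (0.202) * (4)
                   = -0.3770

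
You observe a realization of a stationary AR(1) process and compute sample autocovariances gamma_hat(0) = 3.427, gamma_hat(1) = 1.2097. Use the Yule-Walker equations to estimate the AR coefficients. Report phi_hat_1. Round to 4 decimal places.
\hat\phi_{1} = 0.3530

The Yule-Walker equations for an AR(p) process read, in matrix form,
  Gamma_p phi = r_p,   with   (Gamma_p)_{ij} = gamma(|i - j|),
                       (r_p)_i = gamma(i),   i,j = 1..p.
Substitute the sample gammas (Toeplitz matrix and right-hand side of size 1):
  Gamma_p = [[3.427]]
  r_p     = [1.2097]
With p = 1 this is the single equation gamma(0) phi_1 = gamma(1):
  phi_hat_1 = gamma(1) / gamma(0) = 1.2097 / 3.427 = 0.3530.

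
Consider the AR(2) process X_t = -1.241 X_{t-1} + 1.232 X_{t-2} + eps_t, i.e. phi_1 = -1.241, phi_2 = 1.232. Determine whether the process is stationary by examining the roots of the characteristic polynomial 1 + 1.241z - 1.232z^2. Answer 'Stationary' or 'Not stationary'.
\text{Not stationary}

The AR(p) characteristic polynomial is P(z) = 1 + 1.241z - 1.232z^2.
Stationarity requires all roots to lie outside the unit circle, i.e. |z| > 1 for every root.
Set 1 + (1.241) z + (-1.232) z^2 = 0, i.e. a z^2 + b z + c = 0 with a = -1.232, b = 1.241, c = 1.
Discriminant D = b^2 - 4ac = (1.241)^2 - 4*(-1.232)*1 = 1.540081 - (-4.928) = 6.468081.
D >= 0, so the roots are real: z = (-b +/- sqrt(D)) / (2a) = (-1.241 +/- 2.543242) / (-2.464).
  z_1 = (-1.241 + 2.543242) / (-2.464) = -0.5285,   |z_1| = 0.5285.
  z_2 = (-1.241 - 2.543242) / (-2.464) = 1.5358,   |z_2| = 1.5358.
Moduli of all roots: 0.5285, 1.5358.
All moduli strictly greater than 1? No.
Verdict: Not stationary.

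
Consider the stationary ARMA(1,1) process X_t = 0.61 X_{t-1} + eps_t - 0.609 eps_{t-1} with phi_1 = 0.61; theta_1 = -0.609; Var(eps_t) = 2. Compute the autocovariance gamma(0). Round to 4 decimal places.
\gamma(0) = 2.0000

Multiply the model equation by X_{t-k} and take expectations. With theta_0 = psi_0 = 1 and psi_j the MA(infinity) weights, this gives
  gamma(k) - sum_i phi_i gamma(k-i) = c_k,
  c_k = sigma^2 * sum_{j=k..q} theta_j psi_{j-k}   (c_k = 0 for k > q),
using gamma(-m) = gamma(m).
psi-weights needed (psi_j = theta_j + sum_i phi_i psi_{j-i}):
  psi_1 = theta_1 + phi_1 = -0.609 + (0.61) = 0.001
Right-hand sides:
  c_0 = sigma^2 (1 + theta_1 psi_1) = 2 * (1 + (-0.609)(0.001)) = 2 * 0.999391 = 1.998782
  c_1 = sigma^2 theta_1 = 2 * (-0.609) = -1.218
  c_2 = 0
Equations for k = 0 and k = 1 (AR order 1):
  gamma(0) = phi_1 gamma(1) + c_0
  gamma(1) = phi_1 gamma(0) + c_1
Substituting the second into the first: gamma(0) (1 - phi_1^2) = c_0 + phi_1 c_1, so
  gamma(0) = (c_0 + phi_1 c_1) / (1 - phi_1^2) = (1.998782 + (0.61)(-1.218)) / (1 - (0.61)^2) = 1.255802 / 0.6279 = 2.000003.
Therefore gamma(0) = 2.0000 (to 4 decimal places).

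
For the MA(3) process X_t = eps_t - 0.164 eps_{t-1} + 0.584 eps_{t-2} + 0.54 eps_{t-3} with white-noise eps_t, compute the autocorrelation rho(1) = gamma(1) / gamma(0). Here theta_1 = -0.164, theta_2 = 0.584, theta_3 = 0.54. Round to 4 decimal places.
\rho(1) = 0.0335

For an MA(q) process with theta_0 = 1, the autocovariance is
  gamma(k) = sigma^2 * sum_{i=0..q-k} theta_i * theta_{i+k},
and rho(k) = gamma(k) / gamma(0). Sigma^2 cancels.
  numerator   = (1)*(-0.164) + (-0.164)*(0.584) + (0.584)*(0.54) = 0.055584.
  denominator = (1)^2 + (-0.164)^2 + (0.584)^2 + (0.54)^2 = 1.659552.
  rho(1) = 0.055584 / 1.659552 = 0.0335.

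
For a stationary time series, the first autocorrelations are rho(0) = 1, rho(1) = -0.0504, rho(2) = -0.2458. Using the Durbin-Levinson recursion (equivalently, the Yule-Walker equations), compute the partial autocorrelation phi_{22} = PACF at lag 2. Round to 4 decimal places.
\phi_{22} = -0.2490

The PACF at lag k is phi_{kk}, the last component of the solution
to the Yule-Walker system G_k phi = r_k where
  (G_k)_{ij} = rho(|i - j|), (r_k)_i = rho(i), i,j = 1..k.
Equivalently, Durbin-Levinson gives phi_{kk} iteratively:
  phi_{11} = rho(1)
  phi_{kk} = [rho(k) - sum_{j=1..k-1} phi_{k-1,j} rho(k-j)]
            / [1 - sum_{j=1..k-1} phi_{k-1,j} rho(j)],
  phi_{k,j} = phi_{k-1,j} - phi_{kk} phi_{k-1,k-j},  j = 1..k-1.
Step k = 1:
  phi_11 = rho(1) = -0.0504.
Step k = 2:
  phi_22 = [rho(2) - phi_11 rho(1)] / [1 - phi_11 rho(1)] = [-0.2458 - (-0.0504)(-0.0504)] / [1 - (-0.0504)(-0.0504)]
         = -0.24834016 / 0.99745984 = -0.249.
Therefore phi_{22} = -0.2490.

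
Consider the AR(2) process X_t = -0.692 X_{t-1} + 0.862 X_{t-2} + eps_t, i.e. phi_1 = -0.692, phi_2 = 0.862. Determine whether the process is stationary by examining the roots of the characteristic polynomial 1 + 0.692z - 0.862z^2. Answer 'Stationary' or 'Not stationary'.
\text{Not stationary}

The AR(p) characteristic polynomial is P(z) = 1 + 0.692z - 0.862z^2.
Stationarity requires all roots to lie outside the unit circle, i.e. |z| > 1 for every root.
Set 1 + (0.692) z + (-0.862) z^2 = 0, i.e. a z^2 + b z + c = 0 with a = -0.862, b = 0.692, c = 1.
Discriminant D = b^2 - 4ac = (0.692)^2 - 4*(-0.862)*1 = 0.478864 - (-3.448) = 3.926864.
D >= 0, so the roots are real: z = (-b +/- sqrt(D)) / (2a) = (-0.692 +/- 1.981632) / (-1.724).
  z_1 = (-0.692 + 1.981632) / (-1.724) = -0.748,   |z_1| = 0.748.
  z_2 = (-0.692 - 1.981632) / (-1.724) = 1.5508,   |z_2| = 1.5508.
Moduli of all roots: 0.7480, 1.5508.
All moduli strictly greater than 1? No.
Verdict: Not stationary.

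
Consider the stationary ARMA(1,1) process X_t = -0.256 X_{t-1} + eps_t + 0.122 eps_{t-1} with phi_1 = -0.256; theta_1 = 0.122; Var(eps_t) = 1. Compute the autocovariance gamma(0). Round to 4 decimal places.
\gamma(0) = 1.0192

Multiply the model equation by X_{t-k} and take expectations. With theta_0 = psi_0 = 1 and psi_j the MA(infinity) weights, this gives
  gamma(k) - sum_i phi_i gamma(k-i) = c_k,
  c_k = sigma^2 * sum_{j=k..q} theta_j psi_{j-k}   (c_k = 0 for k > q),
using gamma(-m) = gamma(m).
psi-weights needed (psi_j = theta_j + sum_i phi_i psi_{j-i}):
  psi_1 = theta_1 + phi_1 = 0.122 + (-0.256) = -0.134
Right-hand sides:
  c_0 = sigma^2 (1 + theta_1 psi_1) = 1 * (1 + (0.122)(-0.134)) = 1 * 0.983652 = 0.983652
  c_1 = sigma^2 theta_1 = 1 * (0.122) = 0.122
  c_2 = 0
Equations for k = 0 and k = 1 (AR order 1):
  gamma(0) = phi_1 gamma(1) + c_0
  gamma(1) = phi_1 gamma(0) + c_1
Substituting the second into the first: gamma(0) (1 - phi_1^2) = c_0 + phi_1 c_1, so
  gamma(0) = (c_0 + phi_1 c_1) / (1 - phi_1^2) = (0.983652 + (-0.256)(0.122)) / (1 - (-0.256)^2) = 0.95242 / 0.934464 = 1.019215.
Therefore gamma(0) = 1.0192 (to 4 decimal places).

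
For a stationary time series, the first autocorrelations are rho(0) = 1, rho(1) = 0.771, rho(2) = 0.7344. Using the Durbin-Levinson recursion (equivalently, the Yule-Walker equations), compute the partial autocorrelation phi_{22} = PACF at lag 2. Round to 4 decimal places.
\phi_{22} = 0.3451

The PACF at lag k is phi_{kk}, the last component of the solution
to the Yule-Walker system G_k phi = r_k where
  (G_k)_{ij} = rho(|i - j|), (r_k)_i = rho(i), i,j = 1..k.
Equivalently, Durbin-Levinson gives phi_{kk} iteratively:
  phi_{11} = rho(1)
  phi_{kk} = [rho(k) - sum_{j=1..k-1} phi_{k-1,j} rho(k-j)]
            / [1 - sum_{j=1..k-1} phi_{k-1,j} rho(j)],
  phi_{k,j} = phi_{k-1,j} - phi_{kk} phi_{k-1,k-j},  j = 1..k-1.
Step k = 1:
  phi_11 = rho(1) = 0.771.
Step k = 2:
  phi_22 = [rho(2) - phi_11 rho(1)] / [1 - phi_11 rho(1)] = [0.7344 - (0.771)(0.771)] / [1 - (0.771)(0.771)]
         = 0.139959 / 0.405559 = 0.3451.
Therefore phi_{22} = 0.3451.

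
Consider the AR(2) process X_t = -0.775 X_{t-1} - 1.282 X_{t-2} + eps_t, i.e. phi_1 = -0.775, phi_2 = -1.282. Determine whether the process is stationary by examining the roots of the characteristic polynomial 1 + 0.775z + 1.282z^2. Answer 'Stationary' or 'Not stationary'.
\text{Not stationary}

The AR(p) characteristic polynomial is P(z) = 1 + 0.775z + 1.282z^2.
Stationarity requires all roots to lie outside the unit circle, i.e. |z| > 1 for every root.
Set 1 + (0.775) z + (1.282) z^2 = 0, i.e. a z^2 + b z + c = 0 with a = 1.282, b = 0.775, c = 1.
Discriminant D = b^2 - 4ac = (0.775)^2 - 4*(1.282)*1 = 0.600625 - (5.128) = -4.527375.
D < 0, so the roots are the complex-conjugate pair z = (-b +/- i sqrt(-D)) / (2a) = -0.3023 +/- 0.8299i.
For a conjugate pair |z|^2 = z * conj(z) = (product of roots) = c/a = 1/(1.282) = 0.780031, so |z| = sqrt(0.780031) = 0.8832 for both roots.
Moduli of all roots: 0.8832, 0.8832.
All moduli strictly greater than 1? No.
Verdict: Not stationary.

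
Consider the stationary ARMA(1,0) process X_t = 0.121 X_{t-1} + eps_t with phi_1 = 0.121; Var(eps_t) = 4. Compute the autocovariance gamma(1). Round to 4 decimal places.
\gamma(1) = 0.4912

Multiply the model equation by X_{t-k} and take expectations. With theta_0 = psi_0 = 1 and psi_j the MA(infinity) weights, this gives
  gamma(k) - sum_i phi_i gamma(k-i) = c_k,
  c_k = sigma^2 * sum_{j=k..q} theta_j psi_{j-k}   (c_k = 0 for k > q),
using gamma(-m) = gamma(m).
Pure AR (q = 0): c_0 = sigma^2 = 4, c_k = 0 for k >= 1.
Equations for k = 0 and k = 1 (AR order 1):
  gamma(0) = phi_1 gamma(1) + c_0
  gamma(1) = phi_1 gamma(0) + c_1
Substituting the second into the first: gamma(0) (1 - phi_1^2) = c_0 + phi_1 c_1, so
  gamma(0) = c_0 / (1 - phi_1^2) = 4 / (1 - (0.121)^2) = 4 / 0.985359 = 4.059434.
  gamma(1) = phi_1 gamma(0) = (0.121)(4.059434) = 0.491192.
Therefore gamma(1) = 0.4912 (to 4 decimal places).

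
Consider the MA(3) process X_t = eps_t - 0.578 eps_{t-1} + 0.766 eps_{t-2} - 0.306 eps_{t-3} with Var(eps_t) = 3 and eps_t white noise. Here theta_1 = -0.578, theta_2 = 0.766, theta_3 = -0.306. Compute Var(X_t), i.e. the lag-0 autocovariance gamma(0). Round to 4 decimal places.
\gamma(0) = 6.0434

For an MA(q) process X_t = eps_t + sum_i theta_i eps_{t-i} with
Var(eps_t) = sigma^2, the variance is
  gamma(0) = sigma^2 * (1 + sum_i theta_i^2).
  sum_i theta_i^2 = (-0.578)^2 + (0.766)^2 + (-0.306)^2 = 0.334084 + 0.586756 + 0.093636 = 1.014476.
  gamma(0) = 3 * (1 + 1.014476) = 3 * 2.014476 = 6.043428, which rounds to 6.0434.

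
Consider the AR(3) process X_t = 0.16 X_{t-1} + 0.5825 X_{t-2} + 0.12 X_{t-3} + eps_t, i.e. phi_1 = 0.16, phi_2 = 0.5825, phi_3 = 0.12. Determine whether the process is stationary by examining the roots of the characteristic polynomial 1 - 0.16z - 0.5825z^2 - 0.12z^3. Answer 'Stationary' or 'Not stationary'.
\text{Stationary}

The AR(p) characteristic polynomial is P(z) = 1 - 0.16z - 0.5825z^2 - 0.12z^3.
Stationarity requires all roots to lie outside the unit circle, i.e. |z| > 1 for every root.
Degree 3: look for a simple real root z0 first, then factor out (1 - z/z0) and solve the remaining quadratic.
Testing z0 = -4: P(-4) = 1 + (-0.16)(-4) + (-0.5825)(-4)^2 + (-0.12)(-4)^3
  = 1 + (0.64) + (-9.32) + (7.68) = 0.  So z_0 = -4 is a root, |z_0| = 4.
Divide out the factor (1 + 0.25 z) = (1 - z/z0) (since 1/z0 = -0.25):
  P(z) = (1 + 0.25 z)(1 + (-0.41) z + (-0.48) z^2)
  [check: z-coef -0.41 - (-0.25) = -0.16; z^2-coef -0.48 - (-0.25)(-0.41) = -0.5825; z^3-coef -(-0.25)(-0.48) = -0.12.]
Remaining roots from the quadratic factor 1 + (-0.41) z + (-0.48) z^2:
  Set 1 + (-0.41) z + (-0.48) z^2 = 0, i.e. a z^2 + b z + c = 0 with a = -0.48, b = -0.41, c = 1.
  Discriminant D = b^2 - 4ac = (-0.41)^2 - 4*(-0.48)*1 = 0.1681 - (-1.92) = 2.0881.
  D >= 0, so the roots are real: z = (-b +/- sqrt(D)) / (2a) = (0.41 +/- 1.445026) / (-0.96).
    z_1 = (0.41 + 1.445026) / (-0.96) = -1.9323,   |z_1| = 1.9323.
    z_2 = (0.41 - 1.445026) / (-0.96) = 1.0782,   |z_2| = 1.0782.
Moduli of all roots: 4.0000, 1.9323, 1.0782.
All moduli strictly greater than 1? Yes.
Verdict: Stationary.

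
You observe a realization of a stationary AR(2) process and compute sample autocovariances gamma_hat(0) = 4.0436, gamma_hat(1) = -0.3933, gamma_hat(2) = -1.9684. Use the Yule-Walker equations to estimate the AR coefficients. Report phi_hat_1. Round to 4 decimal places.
\hat\phi_{1} = -0.1460

The Yule-Walker equations for an AR(p) process read, in matrix form,
  Gamma_p phi = r_p,   with   (Gamma_p)_{ij} = gamma(|i - j|),
                       (r_p)_i = gamma(i),   i,j = 1..p.
Substitute the sample gammas (Toeplitz matrix and right-hand side of size 2):
  Gamma_p = [[4.0436, -0.3933], [-0.3933, 4.0436]]
  r_p     = [-0.3933, -1.9684]
Written out:
  4.0436 phi_1 - 0.3933 phi_2 = -0.3933
  -0.3933 phi_1 + 4.0436 phi_2 = -1.9684
Solve by Cramer's rule:
  det = gamma(0)^2 - gamma(1)^2 = (4.0436)^2 - (-0.3933)^2 = 16.35070096 - 0.15468489 = 16.19601607
  phi_hat_1 = [gamma(1) gamma(0) - gamma(1) gamma(2)] / det = [(-0.3933)(4.0436) - (-0.3933)(-1.9684)] / 16.19601607 = -2.3645196 / 16.19601607 = -0.146
  phi_hat_2 = [gamma(0) gamma(2) - gamma(1)^2] / det = [(4.0436)(-1.9684) - (-0.3933)^2] / 16.19601607 = -8.11410713 / 16.19601607 = -0.501
So phi_hat = [-0.1460, -0.5010].
Therefore phi_hat_1 = -0.1460.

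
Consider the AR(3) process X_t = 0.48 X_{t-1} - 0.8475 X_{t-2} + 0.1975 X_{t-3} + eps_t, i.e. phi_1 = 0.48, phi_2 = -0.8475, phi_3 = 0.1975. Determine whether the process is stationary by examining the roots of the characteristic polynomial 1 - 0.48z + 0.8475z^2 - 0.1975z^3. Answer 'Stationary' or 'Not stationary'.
\text{Stationary}

The AR(p) characteristic polynomial is P(z) = 1 - 0.48z + 0.8475z^2 - 0.1975z^3.
Stationarity requires all roots to lie outside the unit circle, i.e. |z| > 1 for every root.
Degree 3: look for a simple real root z0 first, then factor out (1 - z/z0) and solve the remaining quadratic.
Testing z0 = 4: P(4) = 1 + (-0.48)(4) + (0.8475)(4)^2 + (-0.1975)(4)^3
  = 1 + (-1.92) + (13.56) + (-12.64) = 0.  So z_0 = 4 is a root, |z_0| = 4.
Divide out the factor (1 - 0.25 z) = (1 - z/z0) (since 1/z0 = 0.25):
  P(z) = (1 - 0.25 z)(1 + (-0.23) z + (0.79) z^2)
  [check: z-coef -0.23 - (0.25) = -0.48; z^2-coef 0.79 - (0.25)(-0.23) = 0.8475; z^3-coef -(0.25)(0.79) = -0.1975.]
Remaining roots from the quadratic factor 1 + (-0.23) z + (0.79) z^2:
  Set 1 + (-0.23) z + (0.79) z^2 = 0, i.e. a z^2 + b z + c = 0 with a = 0.79, b = -0.23, c = 1.
  Discriminant D = b^2 - 4ac = (-0.23)^2 - 4*(0.79)*1 = 0.0529 - (3.16) = -3.1071.
  D < 0, so the roots are the complex-conjugate pair z = (-b +/- i sqrt(-D)) / (2a) = 0.1456 +/- 1.1156i.
  For a conjugate pair |z|^2 = z * conj(z) = (product of roots) = c/a = 1/(0.79) = 1.265823, so |z| = sqrt(1.265823) = 1.1251 for both roots.
Moduli of all roots: 4.0000, 1.1251, 1.1251.
All moduli strictly greater than 1? Yes.
Verdict: Stationary.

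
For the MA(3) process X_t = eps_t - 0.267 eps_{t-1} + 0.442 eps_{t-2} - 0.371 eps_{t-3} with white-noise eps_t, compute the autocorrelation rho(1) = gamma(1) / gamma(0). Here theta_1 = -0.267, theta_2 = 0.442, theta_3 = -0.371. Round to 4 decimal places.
\rho(1) = -0.3909

For an MA(q) process with theta_0 = 1, the autocovariance is
  gamma(k) = sigma^2 * sum_{i=0..q-k} theta_i * theta_{i+k},
and rho(k) = gamma(k) / gamma(0). Sigma^2 cancels.
  numerator   = (1)*(-0.267) + (-0.267)*(0.442) + (0.442)*(-0.371) = -0.548996.
  denominator = (1)^2 + (-0.267)^2 + (0.442)^2 + (-0.371)^2 = 1.404294.
  rho(1) = -0.548996 / 1.404294 = -0.3909.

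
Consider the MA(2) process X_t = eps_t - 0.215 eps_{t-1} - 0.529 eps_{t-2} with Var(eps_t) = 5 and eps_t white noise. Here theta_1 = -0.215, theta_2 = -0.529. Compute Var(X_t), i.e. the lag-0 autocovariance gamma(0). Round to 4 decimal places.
\gamma(0) = 6.6303

For an MA(q) process X_t = eps_t + sum_i theta_i eps_{t-i} with
Var(eps_t) = sigma^2, the variance is
  gamma(0) = sigma^2 * (1 + sum_i theta_i^2).
  sum_i theta_i^2 = (-0.215)^2 + (-0.529)^2 = 0.046225 + 0.279841 = 0.326066.
  gamma(0) = 5 * (1 + 0.326066) = 5 * 1.326066 = 6.63033, which rounds to 6.6303.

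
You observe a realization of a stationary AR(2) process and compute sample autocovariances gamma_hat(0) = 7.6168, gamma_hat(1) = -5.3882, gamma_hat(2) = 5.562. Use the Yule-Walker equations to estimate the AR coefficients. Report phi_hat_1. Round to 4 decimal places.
\hat\phi_{1} = -0.3820

The Yule-Walker equations for an AR(p) process read, in matrix form,
  Gamma_p phi = r_p,   with   (Gamma_p)_{ij} = gamma(|i - j|),
                       (r_p)_i = gamma(i),   i,j = 1..p.
Substitute the sample gammas (Toeplitz matrix and right-hand side of size 2):
  Gamma_p = [[7.6168, -5.3882], [-5.3882, 7.6168]]
  r_p     = [-5.3882, 5.562]
Written out:
  7.6168 phi_1 - 5.3882 phi_2 = -5.3882
  -5.3882 phi_1 + 7.6168 phi_2 = 5.562
Solve by Cramer's rule:
  det = gamma(0)^2 - gamma(1)^2 = (7.6168)^2 - (-5.3882)^2 = 58.01564224 - 29.03269924 = 28.982943
  phi_hat_1 = [gamma(1) gamma(0) - gamma(1) gamma(2)] / det = [(-5.3882)(7.6168) - (-5.3882)(5.562)] / 28.982943 = -11.07167336 / 28.982943 = -0.382
  phi_hat_2 = [gamma(0) gamma(2) - gamma(1)^2] / det = [(7.6168)(5.562) - (-5.3882)^2] / 28.982943 = 13.33194236 / 28.982943 = 0.46
So phi_hat = [-0.3820, 0.4600].
Therefore phi_hat_1 = -0.3820.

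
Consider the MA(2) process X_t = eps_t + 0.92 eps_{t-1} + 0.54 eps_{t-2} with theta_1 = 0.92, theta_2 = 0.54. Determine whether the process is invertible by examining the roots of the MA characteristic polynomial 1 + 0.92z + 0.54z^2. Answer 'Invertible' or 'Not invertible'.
\text{Invertible}

The MA(q) characteristic polynomial is P(z) = 1 + 0.92z + 0.54z^2.
Invertibility requires all roots to lie outside the unit circle, i.e. |z| > 1 for every root.
Set 1 + (0.92) z + (0.54) z^2 = 0, i.e. a z^2 + b z + c = 0 with a = 0.54, b = 0.92, c = 1.
Discriminant D = b^2 - 4ac = (0.92)^2 - 4*(0.54)*1 = 0.8464 - (2.16) = -1.3136.
D < 0, so the roots are the complex-conjugate pair z = (-b +/- i sqrt(-D)) / (2a) = -0.8519 +/- 1.0612i.
For a conjugate pair |z|^2 = z * conj(z) = (product of roots) = c/a = 1/(0.54) = 1.851852, so |z| = sqrt(1.851852) = 1.3608 for both roots.
Moduli of all roots: 1.3608, 1.3608.
All moduli strictly greater than 1? Yes.
Verdict: Invertible.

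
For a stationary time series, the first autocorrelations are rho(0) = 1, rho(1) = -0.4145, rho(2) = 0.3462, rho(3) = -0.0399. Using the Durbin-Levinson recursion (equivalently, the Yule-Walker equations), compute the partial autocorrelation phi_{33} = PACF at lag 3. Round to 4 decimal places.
\phi_{33} = 0.2030

The PACF at lag k is phi_{kk}, the last component of the solution
to the Yule-Walker system G_k phi = r_k where
  (G_k)_{ij} = rho(|i - j|), (r_k)_i = rho(i), i,j = 1..k.
Equivalently, Durbin-Levinson gives phi_{kk} iteratively:
  phi_{11} = rho(1)
  phi_{kk} = [rho(k) - sum_{j=1..k-1} phi_{k-1,j} rho(k-j)]
            / [1 - sum_{j=1..k-1} phi_{k-1,j} rho(j)],
  phi_{k,j} = phi_{k-1,j} - phi_{kk} phi_{k-1,k-j},  j = 1..k-1.
Step k = 1:
  phi_11 = rho(1) = -0.4145.
Step k = 2:
  phi_22 = [rho(2) - phi_11 rho(1)] / [1 - phi_11 rho(1)] = [0.3462 - (-0.4145)(-0.4145)] / [1 - (-0.4145)(-0.4145)]
         = 0.17438975 / 0.82818975 = 0.210567.
  Update: phi_21 = phi_11 - phi_22 phi_11 = -0.4145 - (0.210567)(-0.4145) = -0.32722.
Step k = 3:
  phi_33 = [rho(3) - phi_21 rho(2) - phi_22 rho(1)] / [1 - phi_21 rho(1) - phi_22 rho(2)]
    numerator   = -0.0399 - (-0.32722)(0.3462) - (0.210567)(-0.4145) = 0.16066368
    denominator = 1 - (-0.32722)(-0.4145) - (0.210567)(0.3462) = 0.79146896
  phi_33 = 0.16066368 / 0.79146896 = 0.203.
Therefore phi_{33} = 0.2030.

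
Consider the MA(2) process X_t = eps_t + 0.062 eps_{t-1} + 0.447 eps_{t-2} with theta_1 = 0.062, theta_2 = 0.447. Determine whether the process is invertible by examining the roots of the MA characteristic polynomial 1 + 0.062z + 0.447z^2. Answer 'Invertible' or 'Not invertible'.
\text{Invertible}

The MA(q) characteristic polynomial is P(z) = 1 + 0.062z + 0.447z^2.
Invertibility requires all roots to lie outside the unit circle, i.e. |z| > 1 for every root.
Set 1 + (0.062) z + (0.447) z^2 = 0, i.e. a z^2 + b z + c = 0 with a = 0.447, b = 0.062, c = 1.
Discriminant D = b^2 - 4ac = (0.062)^2 - 4*(0.447)*1 = 0.003844 - (1.788) = -1.784156.
D < 0, so the roots are the complex-conjugate pair z = (-b +/- i sqrt(-D)) / (2a) = -0.0694 +/- 1.4941i.
For a conjugate pair |z|^2 = z * conj(z) = (product of roots) = c/a = 1/(0.447) = 2.237136, so |z| = sqrt(2.237136) = 1.4957 for both roots.
Moduli of all roots: 1.4957, 1.4957.
All moduli strictly greater than 1? Yes.
Verdict: Invertible.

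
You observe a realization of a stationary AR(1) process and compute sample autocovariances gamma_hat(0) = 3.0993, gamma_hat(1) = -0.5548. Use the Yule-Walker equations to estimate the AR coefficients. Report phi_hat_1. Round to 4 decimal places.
\hat\phi_{1} = -0.1790

The Yule-Walker equations for an AR(p) process read, in matrix form,
  Gamma_p phi = r_p,   with   (Gamma_p)_{ij} = gamma(|i - j|),
                       (r_p)_i = gamma(i),   i,j = 1..p.
Substitute the sample gammas (Toeplitz matrix and right-hand side of size 1):
  Gamma_p = [[3.0993]]
  r_p     = [-0.5548]
With p = 1 this is the single equation gamma(0) phi_1 = gamma(1):
  phi_hat_1 = gamma(1) / gamma(0) = -0.5548 / 3.0993 = -0.1790.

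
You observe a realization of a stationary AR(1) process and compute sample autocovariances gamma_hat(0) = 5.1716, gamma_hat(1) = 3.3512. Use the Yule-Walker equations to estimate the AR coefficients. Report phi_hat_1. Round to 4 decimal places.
\hat\phi_{1} = 0.6480

The Yule-Walker equations for an AR(p) process read, in matrix form,
  Gamma_p phi = r_p,   with   (Gamma_p)_{ij} = gamma(|i - j|),
                       (r_p)_i = gamma(i),   i,j = 1..p.
Substitute the sample gammas (Toeplitz matrix and right-hand side of size 1):
  Gamma_p = [[5.1716]]
  r_p     = [3.3512]
With p = 1 this is the single equation gamma(0) phi_1 = gamma(1):
  phi_hat_1 = gamma(1) / gamma(0) = 3.3512 / 5.1716 = 0.6480.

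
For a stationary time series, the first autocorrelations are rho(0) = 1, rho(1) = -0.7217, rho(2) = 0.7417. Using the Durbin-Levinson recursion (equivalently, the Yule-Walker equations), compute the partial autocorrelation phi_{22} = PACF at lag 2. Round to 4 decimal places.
\phi_{22} = 0.4609

The PACF at lag k is phi_{kk}, the last component of the solution
to the Yule-Walker system G_k phi = r_k where
  (G_k)_{ij} = rho(|i - j|), (r_k)_i = rho(i), i,j = 1..k.
Equivalently, Durbin-Levinson gives phi_{kk} iteratively:
  phi_{11} = rho(1)
  phi_{kk} = [rho(k) - sum_{j=1..k-1} phi_{k-1,j} rho(k-j)]
            / [1 - sum_{j=1..k-1} phi_{k-1,j} rho(j)],
  phi_{k,j} = phi_{k-1,j} - phi_{kk} phi_{k-1,k-j},  j = 1..k-1.
Step k = 1:
  phi_11 = rho(1) = -0.7217.
Step k = 2:
  phi_22 = [rho(2) - phi_11 rho(1)] / [1 - phi_11 rho(1)] = [0.7417 - (-0.7217)(-0.7217)] / [1 - (-0.7217)(-0.7217)]
         = 0.22084911 / 0.47914911 = 0.4609.
Therefore phi_{22} = 0.4609.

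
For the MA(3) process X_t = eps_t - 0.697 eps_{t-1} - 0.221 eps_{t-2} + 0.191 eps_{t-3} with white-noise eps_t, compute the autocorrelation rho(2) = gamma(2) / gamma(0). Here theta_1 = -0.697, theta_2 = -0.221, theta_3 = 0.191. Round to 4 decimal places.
\rho(2) = -0.2254

For an MA(q) process with theta_0 = 1, the autocovariance is
  gamma(k) = sigma^2 * sum_{i=0..q-k} theta_i * theta_{i+k},
and rho(k) = gamma(k) / gamma(0). Sigma^2 cancels.
  numerator   = (1)*(-0.221) + (-0.697)*(0.191) = -0.354127.
  denominator = (1)^2 + (-0.697)^2 + (-0.221)^2 + (0.191)^2 = 1.571131.
  rho(2) = -0.354127 / 1.571131 = -0.2254.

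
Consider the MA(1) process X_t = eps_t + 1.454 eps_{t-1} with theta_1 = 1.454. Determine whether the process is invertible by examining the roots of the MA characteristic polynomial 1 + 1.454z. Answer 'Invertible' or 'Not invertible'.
\text{Not invertible}

The MA(q) characteristic polynomial is P(z) = 1 + 1.454z.
Invertibility requires all roots to lie outside the unit circle, i.e. |z| > 1 for every root.
This is linear in z: 1 + (1.454) z = 0  =>  z = -1/(1.454) = -0.687758,  |z| = 0.687758.
Moduli of all roots: 0.6878.
All moduli strictly greater than 1? No.
Verdict: Not invertible.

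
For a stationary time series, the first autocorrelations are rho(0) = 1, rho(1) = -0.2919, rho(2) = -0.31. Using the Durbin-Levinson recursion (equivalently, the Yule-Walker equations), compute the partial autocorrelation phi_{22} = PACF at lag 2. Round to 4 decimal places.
\phi_{22} = -0.4320

The PACF at lag k is phi_{kk}, the last component of the solution
to the Yule-Walker system G_k phi = r_k where
  (G_k)_{ij} = rho(|i - j|), (r_k)_i = rho(i), i,j = 1..k.
Equivalently, Durbin-Levinson gives phi_{kk} iteratively:
  phi_{11} = rho(1)
  phi_{kk} = [rho(k) - sum_{j=1..k-1} phi_{k-1,j} rho(k-j)]
            / [1 - sum_{j=1..k-1} phi_{k-1,j} rho(j)],
  phi_{k,j} = phi_{k-1,j} - phi_{kk} phi_{k-1,k-j},  j = 1..k-1.
Step k = 1:
  phi_11 = rho(1) = -0.2919.
Step k = 2:
  phi_22 = [rho(2) - phi_11 rho(1)] / [1 - phi_11 rho(1)] = [-0.31 - (-0.2919)(-0.2919)] / [1 - (-0.2919)(-0.2919)]
         = -0.39520561 / 0.91479439 = -0.432.
Therefore phi_{22} = -0.4320.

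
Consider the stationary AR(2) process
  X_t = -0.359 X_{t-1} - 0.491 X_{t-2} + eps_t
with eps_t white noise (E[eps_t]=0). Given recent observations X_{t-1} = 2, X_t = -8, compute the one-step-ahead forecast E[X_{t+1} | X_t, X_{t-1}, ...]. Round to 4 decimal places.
E[X_{t+1} \mid \mathcal F_t] = 1.8900

For an AR(p) model X_t = c + sum_i phi_i X_{t-i} + eps_t, the
one-step-ahead conditional mean is
  E[X_{t+1} | X_t, ...] = c + sum_i phi_i X_{t+1-i}.
Substitute known values:
  E[X_{t+1} | ...] = (-0.359) * (-8) + (-0.491) * (2)
                   = 1.8900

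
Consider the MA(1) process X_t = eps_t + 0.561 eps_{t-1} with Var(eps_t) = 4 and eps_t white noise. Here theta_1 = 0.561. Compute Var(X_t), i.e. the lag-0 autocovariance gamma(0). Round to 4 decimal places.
\gamma(0) = 5.2589

For an MA(q) process X_t = eps_t + sum_i theta_i eps_{t-i} with
Var(eps_t) = sigma^2, the variance is
  gamma(0) = sigma^2 * (1 + sum_i theta_i^2).
  sum_i theta_i^2 = (0.561)^2 = 0.314721.
  gamma(0) = 4 * (1 + 0.314721) = 4 * 1.314721 = 5.258884, which rounds to 5.2589.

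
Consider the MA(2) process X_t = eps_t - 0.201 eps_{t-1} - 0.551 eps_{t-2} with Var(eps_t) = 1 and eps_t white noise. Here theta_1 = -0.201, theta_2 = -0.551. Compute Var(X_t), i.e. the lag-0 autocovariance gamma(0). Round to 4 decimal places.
\gamma(0) = 1.3440

For an MA(q) process X_t = eps_t + sum_i theta_i eps_{t-i} with
Var(eps_t) = sigma^2, the variance is
  gamma(0) = sigma^2 * (1 + sum_i theta_i^2).
  sum_i theta_i^2 = (-0.201)^2 + (-0.551)^2 = 0.040401 + 0.303601 = 0.344002.
  gamma(0) = 1 * (1 + 0.344002) = 1 * 1.344002 = 1.344002, which rounds to 1.3440.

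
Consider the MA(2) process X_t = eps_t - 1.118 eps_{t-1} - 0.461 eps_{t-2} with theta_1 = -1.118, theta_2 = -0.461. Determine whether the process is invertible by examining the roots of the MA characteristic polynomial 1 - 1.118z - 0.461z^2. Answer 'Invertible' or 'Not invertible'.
\text{Not invertible}

The MA(q) characteristic polynomial is P(z) = 1 - 1.118z - 0.461z^2.
Invertibility requires all roots to lie outside the unit circle, i.e. |z| > 1 for every root.
Set 1 + (-1.118) z + (-0.461) z^2 = 0, i.e. a z^2 + b z + c = 0 with a = -0.461, b = -1.118, c = 1.
Discriminant D = b^2 - 4ac = (-1.118)^2 - 4*(-0.461)*1 = 1.249924 - (-1.844) = 3.093924.
D >= 0, so the roots are real: z = (-b +/- sqrt(D)) / (2a) = (1.118 +/- 1.758955) / (-0.922).
  z_1 = (1.118 + 1.758955) / (-0.922) = -3.1203,   |z_1| = 3.1203.
  z_2 = (1.118 - 1.758955) / (-0.922) = 0.6952,   |z_2| = 0.6952.
Moduli of all roots: 3.1203, 0.6952.
All moduli strictly greater than 1? No.
Verdict: Not invertible.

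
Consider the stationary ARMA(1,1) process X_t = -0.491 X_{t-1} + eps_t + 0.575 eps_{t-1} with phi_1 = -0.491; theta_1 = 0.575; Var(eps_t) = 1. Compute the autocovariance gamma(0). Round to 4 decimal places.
\gamma(0) = 1.0093

Multiply the model equation by X_{t-k} and take expectations. With theta_0 = psi_0 = 1 and psi_j the MA(infinity) weights, this gives
  gamma(k) - sum_i phi_i gamma(k-i) = c_k,
  c_k = sigma^2 * sum_{j=k..q} theta_j psi_{j-k}   (c_k = 0 for k > q),
using gamma(-m) = gamma(m).
psi-weights needed (psi_j = theta_j + sum_i phi_i psi_{j-i}):
  psi_1 = theta_1 + phi_1 = 0.575 + (-0.491) = 0.084
Right-hand sides:
  c_0 = sigma^2 (1 + theta_1 psi_1) = 1 * (1 + (0.575)(0.084)) = 1 * 1.0483 = 1.0483
  c_1 = sigma^2 theta_1 = 1 * (0.575) = 0.575
  c_2 = 0
Equations for k = 0 and k = 1 (AR order 1):
  gamma(0) = phi_1 gamma(1) + c_0
  gamma(1) = phi_1 gamma(0) + c_1
Substituting the second into the first: gamma(0) (1 - phi_1^2) = c_0 + phi_1 c_1, so
  gamma(0) = (c_0 + phi_1 c_1) / (1 - phi_1^2) = (1.0483 + (-0.491)(0.575)) / (1 - (-0.491)^2) = 0.765975 / 0.758919 = 1.009297.
Therefore gamma(0) = 1.0093 (to 4 decimal places).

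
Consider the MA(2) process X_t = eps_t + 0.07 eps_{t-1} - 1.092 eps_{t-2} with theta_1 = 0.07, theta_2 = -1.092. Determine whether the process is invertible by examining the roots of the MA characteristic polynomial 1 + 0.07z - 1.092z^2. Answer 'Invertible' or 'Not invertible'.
\text{Not invertible}

The MA(q) characteristic polynomial is P(z) = 1 + 0.07z - 1.092z^2.
Invertibility requires all roots to lie outside the unit circle, i.e. |z| > 1 for every root.
Set 1 + (0.07) z + (-1.092) z^2 = 0, i.e. a z^2 + b z + c = 0 with a = -1.092, b = 0.07, c = 1.
Discriminant D = b^2 - 4ac = (0.07)^2 - 4*(-1.092)*1 = 0.0049 - (-4.368) = 4.3729.
D >= 0, so the roots are real: z = (-b +/- sqrt(D)) / (2a) = (-0.07 +/- 2.091148) / (-2.184).
  z_1 = (-0.07 + 2.091148) / (-2.184) = -0.9254,   |z_1| = 0.9254.
  z_2 = (-0.07 - 2.091148) / (-2.184) = 0.9895,   |z_2| = 0.9895.
Moduli of all roots: 0.9254, 0.9895.
All moduli strictly greater than 1? No.
Verdict: Not invertible.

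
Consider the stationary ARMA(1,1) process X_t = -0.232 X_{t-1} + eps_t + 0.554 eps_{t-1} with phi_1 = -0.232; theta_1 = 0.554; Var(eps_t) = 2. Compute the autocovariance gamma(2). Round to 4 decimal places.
\gamma(2) = -0.1376

Multiply the model equation by X_{t-k} and take expectations. With theta_0 = psi_0 = 1 and psi_j the MA(infinity) weights, this gives
  gamma(k) - sum_i phi_i gamma(k-i) = c_k,
  c_k = sigma^2 * sum_{j=k..q} theta_j psi_{j-k}   (c_k = 0 for k > q),
using gamma(-m) = gamma(m).
psi-weights needed (psi_j = theta_j + sum_i phi_i psi_{j-i}):
  psi_1 = theta_1 + phi_1 = 0.554 + (-0.232) = 0.322
Right-hand sides:
  c_0 = sigma^2 (1 + theta_1 psi_1) = 2 * (1 + (0.554)(0.322)) = 2 * 1.178388 = 2.356776
  c_1 = sigma^2 theta_1 = 2 * (0.554) = 1.108
  c_2 = 0
Equations for k = 0 and k = 1 (AR order 1):
  gamma(0) = phi_1 gamma(1) + c_0
  gamma(1) = phi_1 gamma(0) + c_1
Substituting the second into the first: gamma(0) (1 - phi_1^2) = c_0 + phi_1 c_1, so
  gamma(0) = (c_0 + phi_1 c_1) / (1 - phi_1^2) = (2.356776 + (-0.232)(1.108)) / (1 - (-0.232)^2) = 2.09972 / 0.946176 = 2.219164.
  gamma(1) = phi_1 gamma(0) + c_1 = (-0.232)(2.219164) + (1.108) = 0.593154.
For k = 2 (> q): gamma(2) = phi_1 gamma(1) = (-0.232)(0.593154) = -0.137612.
Therefore gamma(2) = -0.1376 (to 4 decimal places).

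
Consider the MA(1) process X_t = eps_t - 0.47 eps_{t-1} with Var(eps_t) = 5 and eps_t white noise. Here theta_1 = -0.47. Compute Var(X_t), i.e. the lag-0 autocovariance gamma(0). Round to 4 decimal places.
\gamma(0) = 6.1045

For an MA(q) process X_t = eps_t + sum_i theta_i eps_{t-i} with
Var(eps_t) = sigma^2, the variance is
  gamma(0) = sigma^2 * (1 + sum_i theta_i^2).
  sum_i theta_i^2 = (-0.47)^2 = 0.2209.
  gamma(0) = 5 * (1 + 0.2209) = 5 * 1.2209 = 6.1045.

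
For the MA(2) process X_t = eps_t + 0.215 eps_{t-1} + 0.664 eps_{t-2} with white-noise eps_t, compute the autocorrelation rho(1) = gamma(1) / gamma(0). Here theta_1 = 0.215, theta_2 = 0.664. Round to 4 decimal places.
\rho(1) = 0.2406

For an MA(q) process with theta_0 = 1, the autocovariance is
  gamma(k) = sigma^2 * sum_{i=0..q-k} theta_i * theta_{i+k},
and rho(k) = gamma(k) / gamma(0). Sigma^2 cancels.
  numerator   = (1)*(0.215) + (0.215)*(0.664) = 0.35776.
  denominator = (1)^2 + (0.215)^2 + (0.664)^2 = 1.487121.
  rho(1) = 0.35776 / 1.487121 = 0.2406.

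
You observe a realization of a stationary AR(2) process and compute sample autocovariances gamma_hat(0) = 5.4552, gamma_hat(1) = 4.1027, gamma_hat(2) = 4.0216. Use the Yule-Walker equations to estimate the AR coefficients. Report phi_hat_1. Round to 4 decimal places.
\hat\phi_{1} = 0.4550

The Yule-Walker equations for an AR(p) process read, in matrix form,
  Gamma_p phi = r_p,   with   (Gamma_p)_{ij} = gamma(|i - j|),
                       (r_p)_i = gamma(i),   i,j = 1..p.
Substitute the sample gammas (Toeplitz matrix and right-hand side of size 2):
  Gamma_p = [[5.4552, 4.1027], [4.1027, 5.4552]]
  r_p     = [4.1027, 4.0216]
Written out:
  5.4552 phi_1 + 4.1027 phi_2 = 4.1027
  4.1027 phi_1 + 5.4552 phi_2 = 4.0216
Solve by Cramer's rule:
  det = gamma(0)^2 - gamma(1)^2 = (5.4552)^2 - (4.1027)^2 = 29.75920704 - 16.83214729 = 12.92705975
  phi_hat_1 = [gamma(1) gamma(0) - gamma(1) gamma(2)] / det = [(4.1027)(5.4552) - (4.1027)(4.0216)] / 12.92705975 = 5.88163072 / 12.92705975 = 0.455
  phi_hat_2 = [gamma(0) gamma(2) - gamma(1)^2] / det = [(5.4552)(4.0216) - (4.1027)^2] / 12.92705975 = 5.10648503 / 12.92705975 = 0.395
So phi_hat = [0.4550, 0.3950].
Therefore phi_hat_1 = 0.4550.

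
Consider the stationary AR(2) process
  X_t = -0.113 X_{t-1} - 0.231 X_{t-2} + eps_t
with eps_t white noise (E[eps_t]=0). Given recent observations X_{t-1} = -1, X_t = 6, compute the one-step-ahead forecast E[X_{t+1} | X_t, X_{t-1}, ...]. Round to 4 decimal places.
E[X_{t+1} \mid \mathcal F_t] = -0.4470

For an AR(p) model X_t = c + sum_i phi_i X_{t-i} + eps_t, the
one-step-ahead conditional mean is
  E[X_{t+1} | X_t, ...] = c + sum_i phi_i X_{t+1-i}.
Substitute known values:
  E[X_{t+1} | ...] = (-0.113) * (6) + (-0.231) * (-1)
                   = -0.4470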